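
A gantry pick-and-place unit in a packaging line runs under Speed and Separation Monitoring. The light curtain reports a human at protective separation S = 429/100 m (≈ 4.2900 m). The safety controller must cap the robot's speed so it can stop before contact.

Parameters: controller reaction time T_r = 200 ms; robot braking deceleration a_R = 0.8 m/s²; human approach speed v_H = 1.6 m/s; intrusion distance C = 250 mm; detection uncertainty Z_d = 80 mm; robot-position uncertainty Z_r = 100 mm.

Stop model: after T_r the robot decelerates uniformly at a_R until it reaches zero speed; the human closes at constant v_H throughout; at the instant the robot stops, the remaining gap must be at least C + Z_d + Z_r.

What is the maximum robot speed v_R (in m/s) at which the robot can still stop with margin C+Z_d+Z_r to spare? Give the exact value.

v_R_max = 6/5 m/s = 1.2000 m/s

collect terms ⇒ (5/8)·v_R² + (11/5)·v_R + (-177/50) = 0
  disc = (11/5)² − 4·(5/8)·(-177/50) = 1369/100 ; √disc = 37/10
  v_R = (−(11/5) + 37/10) / (2·(5/8)) = 6/5 m/s
check:
braking lasts T_s = (6/5)/(4/5) = 1.5000 s
robot covers v_R·T_r = 1.2000·0.2000 = 0.2400 m before braking
braking distance = 1.2000²/(2·0.8000) = 0.9000 m
human over T_r+T_s: 1.6000·(0.2000+1.5000) = 2.7200 m
residual clearance needed = 0.2500+0.0800+0.1000 = 0.4300 m
sum ≈ 0.2400+0.9000+2.7200+0.4300 ≈ 4.2900 m = S ✓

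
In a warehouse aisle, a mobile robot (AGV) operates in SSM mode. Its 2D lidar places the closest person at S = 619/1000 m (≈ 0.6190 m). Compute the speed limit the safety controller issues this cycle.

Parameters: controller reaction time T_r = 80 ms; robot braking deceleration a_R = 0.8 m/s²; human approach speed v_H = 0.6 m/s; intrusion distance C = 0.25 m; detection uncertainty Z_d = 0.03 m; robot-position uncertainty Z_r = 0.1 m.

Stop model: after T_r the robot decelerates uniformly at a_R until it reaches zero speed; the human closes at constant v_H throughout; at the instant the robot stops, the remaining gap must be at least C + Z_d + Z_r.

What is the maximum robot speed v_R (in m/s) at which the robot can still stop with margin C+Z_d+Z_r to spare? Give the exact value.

v_R_max = 1/5 m/s = 0.2000 m/s

collect terms ⇒ (5/8)·v_R² + (83/100)·v_R + (-191/1000) = 0
  disc = (83/100)² − 4·(5/8)·(-191/1000) = 729/625 ; √disc = 27/25
  v_R = (−(83/100) + 27/25) / (2·(5/8)) = 1/5 m/s
check:
braking lasts T_s = (1/5)/(4/5) = 0.2500 s
robot covers v_R·T_r = 0.2000·0.0800 = 0.0160 m before braking
robot under decel: 0.2000²/(2·0.8000) = 0.0250 m
human over T_r+T_s: 0.6000·(0.0800+0.2500) = 0.1980 m
C+Z_d+Z_r = 0.2500+0.0300+0.1000 = 0.3800 m
sum ≈ 0.0160+0.0250+0.1980+0.3800 ≈ 0.6190 m = S ✓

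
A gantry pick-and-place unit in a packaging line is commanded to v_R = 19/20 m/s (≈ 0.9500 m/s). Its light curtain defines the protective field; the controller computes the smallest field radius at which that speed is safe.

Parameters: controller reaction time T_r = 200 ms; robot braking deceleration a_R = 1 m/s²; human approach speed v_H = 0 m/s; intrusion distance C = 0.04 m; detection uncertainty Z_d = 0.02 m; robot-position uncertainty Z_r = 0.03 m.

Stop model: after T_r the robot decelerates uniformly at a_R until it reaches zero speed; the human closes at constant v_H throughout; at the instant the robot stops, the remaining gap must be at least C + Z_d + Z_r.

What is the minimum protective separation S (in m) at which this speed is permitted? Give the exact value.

T_s = v_R/a_R = (19/20)/1 = 0.9500 s
robot in T_r: 0.9500·0.2000 = 0.1900 m
braking distance = 0.9500²/(2·1.0000) = 0.4512 m
human over T_r+T_s: 0.0000·(0.2000+0.9500) = 0.0000 m
margins: 0.0400+0.0200+0.0300 = 0.0900 m
S_min ≈ 0.1900+0.4512+0.0000+0.0900  ⇒  S_min = 117/160 m

S_min = 117/160 m = 0.7312 m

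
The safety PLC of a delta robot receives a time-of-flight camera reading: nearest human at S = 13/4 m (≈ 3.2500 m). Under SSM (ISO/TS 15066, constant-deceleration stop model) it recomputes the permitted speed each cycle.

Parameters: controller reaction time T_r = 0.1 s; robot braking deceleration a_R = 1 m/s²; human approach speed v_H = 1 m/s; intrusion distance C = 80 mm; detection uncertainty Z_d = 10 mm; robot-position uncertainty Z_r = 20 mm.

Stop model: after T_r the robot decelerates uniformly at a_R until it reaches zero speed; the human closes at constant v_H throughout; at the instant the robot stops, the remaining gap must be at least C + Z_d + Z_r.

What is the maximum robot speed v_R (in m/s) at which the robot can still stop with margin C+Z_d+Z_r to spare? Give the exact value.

quadratic (1/2)·v² + (11/10)·v + (-76/25) = 0
  disc = (11/10)² − 4·(1/2)·(-76/25) = 729/100 ; √disc = 27/10
  v_R = (−(11/10) + 27/10) / (2·(1/2)) = 8/5 m/s
check:
T_s = v_R/a_R = (8/5)/1 = 1.6000 s
robot in T_r: 1.6000·0.1000 = 0.1600 m
robot covers 1.6000·1.6000 − ½·1.0000·1.6000² = 1.2800 m while stopping
human over T_r+T_s: 1.0000·(0.1000+1.6000) = 1.7000 m
residual clearance needed = 0.0800+0.0100+0.0200 = 0.1100 m
sum ≈ 0.1600+1.2800+1.7000+0.1100 ≈ 3.2500 m = S ✓

v_R_max = 8/5 m/s = 1.6000 m/s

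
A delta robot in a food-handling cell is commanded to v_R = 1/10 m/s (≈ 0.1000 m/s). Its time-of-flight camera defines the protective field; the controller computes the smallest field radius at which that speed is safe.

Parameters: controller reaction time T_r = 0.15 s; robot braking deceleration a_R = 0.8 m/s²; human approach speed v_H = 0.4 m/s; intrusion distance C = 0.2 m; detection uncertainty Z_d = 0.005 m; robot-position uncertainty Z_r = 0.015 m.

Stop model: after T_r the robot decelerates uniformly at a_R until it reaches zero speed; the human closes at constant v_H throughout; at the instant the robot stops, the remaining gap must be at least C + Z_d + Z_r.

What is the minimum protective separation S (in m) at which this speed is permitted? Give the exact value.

S_min = 281/800 m = 0.3513 m

stop time T_s = (1/10)/(4/5) = 0.1250 s
robot covers v_R·T_r = 0.1000·0.1500 = 0.0150 m before braking
robot covers 0.1000·0.1250 − ½·0.8000·0.1250² = 0.0063 m while stopping
person approaches 0.4000·(0.1500+0.1250) = 0.1100 m
residual clearance needed = 0.2000+0.0050+0.0150 = 0.2200 m
S_min ≈ 0.0150+0.0063+0.1100+0.2200  ⇒  S_min = 281/800 m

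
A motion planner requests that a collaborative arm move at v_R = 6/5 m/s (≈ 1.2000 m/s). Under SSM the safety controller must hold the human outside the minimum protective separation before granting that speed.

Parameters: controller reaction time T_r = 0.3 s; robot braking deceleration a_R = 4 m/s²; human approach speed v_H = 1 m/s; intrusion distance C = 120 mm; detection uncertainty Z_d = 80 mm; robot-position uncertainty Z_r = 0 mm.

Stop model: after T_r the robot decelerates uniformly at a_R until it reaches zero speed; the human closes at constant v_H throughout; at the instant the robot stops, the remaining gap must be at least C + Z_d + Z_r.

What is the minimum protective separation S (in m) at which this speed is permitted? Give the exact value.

S_min = 67/50 m = 1.3400 m

T_s = v_R/a_R = (6/5)/4 = 0.3000 s
reaction-phase robot travel = 1.2000·0.3000 = 0.3600 m
robot under decel: 1.2000²/(2·4.0000) = 0.1800 m
human over T_r+T_s: 1.0000·(0.3000+0.3000) = 0.6000 m
residual clearance needed = 0.1200+0.0800+0.0000 = 0.2000 m
S_min ≈ 0.3600+0.1800+0.6000+0.2000  ⇒  S_min = 67/50 m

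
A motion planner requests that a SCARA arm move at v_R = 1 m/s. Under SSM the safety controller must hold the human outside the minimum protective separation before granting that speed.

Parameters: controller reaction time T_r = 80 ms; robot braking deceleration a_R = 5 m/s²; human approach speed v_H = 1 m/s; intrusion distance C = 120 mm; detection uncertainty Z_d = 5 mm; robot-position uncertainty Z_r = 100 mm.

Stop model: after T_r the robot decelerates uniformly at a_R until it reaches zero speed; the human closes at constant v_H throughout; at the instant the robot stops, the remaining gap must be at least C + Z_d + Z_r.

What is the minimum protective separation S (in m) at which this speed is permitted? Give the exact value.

S_min = 137/200 m = 0.6850 m

T_s = v_R/a_R = 1/5 = 0.2000 s
reaction-phase robot travel = 1.0000·0.0800 = 0.0800 m
robot covers 1.0000·0.2000 − ½·5.0000·0.2000² = 0.1000 m while stopping
person approaches 1.0000·(0.0800+0.2000) = 0.2800 m
C+Z_d+Z_r = 0.1200+0.0050+0.1000 = 0.2250 m
S_min ≈ 0.0800+0.1000+0.2800+0.2250  ⇒  S_min = 137/200 m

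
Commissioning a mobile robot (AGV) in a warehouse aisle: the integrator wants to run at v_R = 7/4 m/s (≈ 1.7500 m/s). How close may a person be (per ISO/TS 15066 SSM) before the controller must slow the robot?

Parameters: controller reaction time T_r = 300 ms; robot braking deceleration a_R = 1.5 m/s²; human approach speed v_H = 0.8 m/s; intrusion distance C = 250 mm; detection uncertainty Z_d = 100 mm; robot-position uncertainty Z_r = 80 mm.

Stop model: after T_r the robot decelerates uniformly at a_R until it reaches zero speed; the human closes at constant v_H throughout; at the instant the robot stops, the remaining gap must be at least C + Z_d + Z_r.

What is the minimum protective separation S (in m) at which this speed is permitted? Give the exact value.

S_min = 3779/1200 m = 3.1492 m

braking lasts T_s = (7/4)/(3/2) = 1.1667 s
reaction-phase robot travel = 1.7500·0.3000 = 0.5250 m
robot under decel: 1.7500²/(2·1.5000) = 1.0208 m
person approaches 0.8000·(0.3000+1.1667) = 1.1733 m
C+Z_d+Z_r = 0.2500+0.1000+0.0800 = 0.4300 m
S_min ≈ 0.5250+1.0208+1.1733+0.4300  ⇒  S_min = 3779/1200 m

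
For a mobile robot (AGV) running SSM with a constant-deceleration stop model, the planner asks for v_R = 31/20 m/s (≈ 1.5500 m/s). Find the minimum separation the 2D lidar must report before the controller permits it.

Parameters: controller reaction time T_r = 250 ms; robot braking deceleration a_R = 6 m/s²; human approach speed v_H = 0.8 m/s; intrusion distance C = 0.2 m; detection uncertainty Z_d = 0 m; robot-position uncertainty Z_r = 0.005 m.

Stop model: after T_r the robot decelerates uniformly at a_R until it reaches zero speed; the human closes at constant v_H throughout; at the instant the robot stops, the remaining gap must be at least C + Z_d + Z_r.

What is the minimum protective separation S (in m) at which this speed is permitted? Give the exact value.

T_s = v_R/a_R = (31/20)/6 = 0.2583 s
robot covers v_R·T_r = 1.5500·0.2500 = 0.3875 m before braking
robot under decel: 1.5500²/(2·6.0000) = 0.2002 m
human over T_r+T_s: 0.8000·(0.2500+0.2583) = 0.4067 m
residual clearance needed = 0.2000+0.0000+0.0050 = 0.2050 m
S_min ≈ 0.3875+0.2002+0.4067+0.2050  ⇒  S_min = 1919/1600 m

S_min = 1919/1600 m = 1.1994 m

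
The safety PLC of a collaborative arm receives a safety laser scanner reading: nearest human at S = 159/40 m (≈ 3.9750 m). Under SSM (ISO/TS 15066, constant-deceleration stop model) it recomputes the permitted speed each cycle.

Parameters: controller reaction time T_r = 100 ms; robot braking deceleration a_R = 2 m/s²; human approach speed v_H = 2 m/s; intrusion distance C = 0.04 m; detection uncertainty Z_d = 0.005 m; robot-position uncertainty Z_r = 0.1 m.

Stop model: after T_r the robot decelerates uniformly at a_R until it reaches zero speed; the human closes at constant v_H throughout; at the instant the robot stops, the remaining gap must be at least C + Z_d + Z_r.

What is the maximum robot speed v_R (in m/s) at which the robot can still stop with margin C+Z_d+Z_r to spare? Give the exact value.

quadratic (1/4)·v² + (11/10)·v + (-363/100) = 0
  disc = (11/10)² − 4·(1/4)·(-363/100) = 121/25 ; √disc = 11/5
  v_R = (−(11/10) + 11/5) / (2·(1/4)) = 11/5 m/s
check:
stop time T_s = (11/5)/2 = 1.1000 s
reaction-phase robot travel = 2.2000·0.1000 = 0.2200 m
robot covers 2.2000·1.1000 − ½·2.0000·1.1000² = 1.2100 m while stopping
human over T_r+T_s: 2.0000·(0.1000+1.1000) = 2.4000 m
C+Z_d+Z_r = 0.0400+0.0050+0.1000 = 0.1450 m
sum ≈ 0.2200+1.2100+2.4000+0.1450 ≈ 3.9750 m = S ✓

v_R_max = 11/5 m/s = 2.2000 m/s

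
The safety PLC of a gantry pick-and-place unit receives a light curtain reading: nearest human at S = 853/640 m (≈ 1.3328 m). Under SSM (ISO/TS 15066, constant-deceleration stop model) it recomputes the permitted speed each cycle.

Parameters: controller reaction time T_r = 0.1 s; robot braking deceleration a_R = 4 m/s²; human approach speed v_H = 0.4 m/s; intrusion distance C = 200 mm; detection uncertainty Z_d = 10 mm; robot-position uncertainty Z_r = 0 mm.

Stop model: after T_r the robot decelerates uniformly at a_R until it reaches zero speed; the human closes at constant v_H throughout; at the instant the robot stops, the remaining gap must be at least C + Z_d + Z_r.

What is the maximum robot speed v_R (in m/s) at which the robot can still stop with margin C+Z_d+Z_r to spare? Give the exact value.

quadratic (1/8)·v² + (1/5)·v + (-693/640) = 0
  disc = (1/5)² − 4·(1/8)·(-693/640) = 3721/6400 ; √disc = 61/80
  v_R = (−(1/5) + 61/80) / (2·(1/8)) = 9/4 m/s
check:
braking lasts T_s = (9/4)/4 = 0.5625 s
robot in T_r: 2.2500·0.1000 = 0.2250 m
robot under decel: 2.2500²/(2·4.0000) = 0.6328 m
human over T_r+T_s: 0.4000·(0.1000+0.5625) = 0.2650 m
C+Z_d+Z_r = 0.2000+0.0100+0.0000 = 0.2100 m
sum ≈ 0.2250+0.6328+0.2650+0.2100 ≈ 1.3328 m = S ✓

v_R_max = 9/4 m/s = 2.2500 m/s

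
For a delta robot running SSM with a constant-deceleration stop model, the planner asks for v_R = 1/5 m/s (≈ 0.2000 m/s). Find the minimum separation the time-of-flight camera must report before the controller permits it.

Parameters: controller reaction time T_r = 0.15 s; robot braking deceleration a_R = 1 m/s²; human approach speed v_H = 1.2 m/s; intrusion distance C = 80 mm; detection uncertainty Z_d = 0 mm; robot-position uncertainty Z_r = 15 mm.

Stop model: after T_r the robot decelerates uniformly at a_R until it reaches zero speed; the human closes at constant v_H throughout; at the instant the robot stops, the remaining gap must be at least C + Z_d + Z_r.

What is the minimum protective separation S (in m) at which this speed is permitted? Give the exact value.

braking lasts T_s = (1/5)/1 = 0.2000 s
reaction-phase robot travel = 0.2000·0.1500 = 0.0300 m
robot under decel: 0.2000²/(2·1.0000) = 0.0200 m
person approaches 1.2000·(0.1500+0.2000) = 0.4200 m
residual clearance needed = 0.0800+0.0000+0.0150 = 0.0950 m
S_min ≈ 0.0300+0.0200+0.4200+0.0950  ⇒  S_min = 113/200 m

S_min = 113/200 m = 0.5650 m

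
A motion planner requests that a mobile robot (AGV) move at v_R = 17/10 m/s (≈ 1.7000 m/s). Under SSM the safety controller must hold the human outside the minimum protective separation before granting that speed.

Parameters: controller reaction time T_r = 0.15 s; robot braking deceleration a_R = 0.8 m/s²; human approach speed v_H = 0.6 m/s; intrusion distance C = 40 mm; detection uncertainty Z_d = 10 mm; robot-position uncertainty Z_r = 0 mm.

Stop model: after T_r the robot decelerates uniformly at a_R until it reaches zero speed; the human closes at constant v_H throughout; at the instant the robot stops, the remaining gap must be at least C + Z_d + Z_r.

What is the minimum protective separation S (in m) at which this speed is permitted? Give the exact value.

braking lasts T_s = (17/10)/(4/5) = 2.1250 s
robot in T_r: 1.7000·0.1500 = 0.2550 m
robot under decel: 1.7000²/(2·0.8000) = 1.8062 m
person approaches 0.6000·(0.1500+2.1250) = 1.3650 m
C+Z_d+Z_r = 0.0400+0.0100+0.0000 = 0.0500 m
S_min ≈ 0.2550+1.8062+1.3650+0.0500  ⇒  S_min = 2781/800 m

S_min = 2781/800 m = 3.4762 m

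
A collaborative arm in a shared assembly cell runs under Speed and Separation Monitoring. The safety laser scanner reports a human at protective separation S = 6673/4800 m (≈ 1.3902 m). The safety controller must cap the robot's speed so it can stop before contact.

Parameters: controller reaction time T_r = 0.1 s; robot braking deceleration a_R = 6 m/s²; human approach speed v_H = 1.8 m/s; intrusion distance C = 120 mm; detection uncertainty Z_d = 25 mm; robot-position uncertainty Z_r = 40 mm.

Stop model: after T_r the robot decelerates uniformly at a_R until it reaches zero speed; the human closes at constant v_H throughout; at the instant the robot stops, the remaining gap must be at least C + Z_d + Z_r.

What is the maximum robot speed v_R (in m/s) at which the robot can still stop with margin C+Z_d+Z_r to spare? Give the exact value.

v_R_max = 37/20 m/s = 1.8500 m/s

quadratic (1/12)·v² + (2/5)·v + (-4921/4800) = 0
  disc = (2/5)² − 4·(1/12)·(-4921/4800) = 289/576 ; √disc = 17/24
  v_R = (−(2/5) + 17/24) / (2·(1/12)) = 37/20 m/s
check:
T_s = v_R/a_R = (37/20)/6 = 0.3083 s
robot covers v_R·T_r = 1.8500·0.1000 = 0.1850 m before braking
braking distance = 1.8500²/(2·6.0000) = 0.2852 m
person approaches 1.8000·(0.1000+0.3083) = 0.7350 m
residual clearance needed = 0.1200+0.0250+0.0400 = 0.1850 m
sum ≈ 0.1850+0.2852+0.7350+0.1850 ≈ 1.3902 m = S ✓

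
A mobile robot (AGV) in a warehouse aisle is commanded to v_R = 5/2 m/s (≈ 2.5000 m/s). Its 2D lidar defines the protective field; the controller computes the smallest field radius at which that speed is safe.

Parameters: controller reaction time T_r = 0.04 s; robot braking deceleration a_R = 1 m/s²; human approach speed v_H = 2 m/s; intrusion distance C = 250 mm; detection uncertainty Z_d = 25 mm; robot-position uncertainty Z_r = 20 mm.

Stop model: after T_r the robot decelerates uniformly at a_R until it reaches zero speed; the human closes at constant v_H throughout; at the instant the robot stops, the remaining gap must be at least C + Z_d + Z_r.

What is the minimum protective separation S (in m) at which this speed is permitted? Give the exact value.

S_min = 43/5 m = 8.6000 m

T_s = v_R/a_R = (5/2)/1 = 2.5000 s
robot in T_r: 2.5000·0.0400 = 0.1000 m
robot covers 2.5000·2.5000 − ½·1.0000·2.5000² = 3.1250 m while stopping
human closes 2.0000·2.5400 = 5.0800 m
margins: 0.2500+0.0250+0.0200 = 0.2950 m
S_min ≈ 0.1000+3.1250+5.0800+0.2950  ⇒  S_min = 43/5 m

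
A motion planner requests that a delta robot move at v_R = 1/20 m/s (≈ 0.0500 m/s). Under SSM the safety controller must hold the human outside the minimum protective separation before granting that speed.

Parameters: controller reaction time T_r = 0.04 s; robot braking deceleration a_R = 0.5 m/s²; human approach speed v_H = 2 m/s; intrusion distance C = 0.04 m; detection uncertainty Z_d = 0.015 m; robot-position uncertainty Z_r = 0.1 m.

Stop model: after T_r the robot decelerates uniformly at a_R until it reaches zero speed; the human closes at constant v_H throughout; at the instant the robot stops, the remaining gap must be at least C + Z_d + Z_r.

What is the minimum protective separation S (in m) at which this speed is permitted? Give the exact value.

S_min = 879/2000 m = 0.4395 m

stop time T_s = (1/20)/(1/2) = 0.1000 s
robot in T_r: 0.0500·0.0400 = 0.0020 m
braking distance = 0.0500²/(2·0.5000) = 0.0025 m
human closes 2.0000·0.1400 = 0.2800 m
C+Z_d+Z_r = 0.0400+0.0150+0.1000 = 0.1550 m
S_min ≈ 0.0020+0.0025+0.2800+0.1550  ⇒  S_min = 879/2000 m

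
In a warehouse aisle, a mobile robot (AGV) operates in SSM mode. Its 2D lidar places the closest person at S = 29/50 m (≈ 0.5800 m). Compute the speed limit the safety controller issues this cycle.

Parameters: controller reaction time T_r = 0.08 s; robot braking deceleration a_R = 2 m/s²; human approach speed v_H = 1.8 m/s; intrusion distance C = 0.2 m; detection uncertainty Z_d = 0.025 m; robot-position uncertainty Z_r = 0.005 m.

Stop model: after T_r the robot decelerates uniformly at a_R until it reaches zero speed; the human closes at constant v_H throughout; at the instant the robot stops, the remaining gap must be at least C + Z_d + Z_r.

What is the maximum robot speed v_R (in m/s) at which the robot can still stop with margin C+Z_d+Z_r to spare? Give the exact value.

v_R_max = 1/5 m/s = 0.2000 m/s

quadratic (1/4)·v² + (49/50)·v + (-103/500) = 0
  disc = (49/50)² − 4·(1/4)·(-103/500) = 729/625 ; √disc = 27/25
  v_R = (−(49/50) + 27/25) / (2·(1/4)) = 1/5 m/s
check:
T_s = v_R/a_R = (1/5)/2 = 0.1000 s
reaction-phase robot travel = 0.2000·0.0800 = 0.0160 m
braking distance = 0.2000²/(2·2.0000) = 0.0100 m
human over T_r+T_s: 1.8000·(0.0800+0.1000) = 0.3240 m
C+Z_d+Z_r = 0.2000+0.0250+0.0050 = 0.2300 m
sum ≈ 0.0160+0.0100+0.3240+0.2300 ≈ 0.5800 m = S ✓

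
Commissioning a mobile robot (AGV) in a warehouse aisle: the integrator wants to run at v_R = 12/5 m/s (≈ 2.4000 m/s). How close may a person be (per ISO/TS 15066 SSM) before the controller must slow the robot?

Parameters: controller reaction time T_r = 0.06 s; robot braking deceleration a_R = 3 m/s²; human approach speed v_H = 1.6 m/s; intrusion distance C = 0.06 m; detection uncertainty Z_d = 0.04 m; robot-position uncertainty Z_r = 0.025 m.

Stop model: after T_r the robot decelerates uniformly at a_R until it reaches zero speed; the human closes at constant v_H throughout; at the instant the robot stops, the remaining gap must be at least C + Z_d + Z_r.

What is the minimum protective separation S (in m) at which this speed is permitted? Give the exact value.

braking lasts T_s = (12/5)/3 = 0.8000 s
robot in T_r: 2.4000·0.0600 = 0.1440 m
robot covers 2.4000·0.8000 − ½·3.0000·0.8000² = 0.9600 m while stopping
human closes 1.6000·0.8600 = 1.3760 m
C+Z_d+Z_r = 0.0600+0.0400+0.0250 = 0.1250 m
S_min ≈ 0.1440+0.9600+1.3760+0.1250  ⇒  S_min = 521/200 m

S_min = 521/200 m = 2.6050 m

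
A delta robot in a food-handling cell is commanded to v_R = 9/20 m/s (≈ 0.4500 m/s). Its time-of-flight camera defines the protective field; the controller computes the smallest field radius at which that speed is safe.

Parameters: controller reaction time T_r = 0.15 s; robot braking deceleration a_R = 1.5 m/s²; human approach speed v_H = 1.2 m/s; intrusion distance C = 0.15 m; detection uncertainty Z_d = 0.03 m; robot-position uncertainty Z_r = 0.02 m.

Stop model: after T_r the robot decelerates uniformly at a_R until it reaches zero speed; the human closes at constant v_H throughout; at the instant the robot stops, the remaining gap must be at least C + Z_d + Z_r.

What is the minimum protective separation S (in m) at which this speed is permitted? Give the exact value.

S_min = 7/8 m = 0.8750 m

stop time T_s = (9/20)/(3/2) = 0.3000 s
robot covers v_R·T_r = 0.4500·0.1500 = 0.0675 m before braking
robot covers 0.4500·0.3000 − ½·1.5000·0.3000² = 0.0675 m while stopping
person approaches 1.2000·(0.1500+0.3000) = 0.5400 m
residual clearance needed = 0.1500+0.0300+0.0200 = 0.2000 m
S_min ≈ 0.0675+0.0675+0.5400+0.2000  ⇒  S_min = 7/8 m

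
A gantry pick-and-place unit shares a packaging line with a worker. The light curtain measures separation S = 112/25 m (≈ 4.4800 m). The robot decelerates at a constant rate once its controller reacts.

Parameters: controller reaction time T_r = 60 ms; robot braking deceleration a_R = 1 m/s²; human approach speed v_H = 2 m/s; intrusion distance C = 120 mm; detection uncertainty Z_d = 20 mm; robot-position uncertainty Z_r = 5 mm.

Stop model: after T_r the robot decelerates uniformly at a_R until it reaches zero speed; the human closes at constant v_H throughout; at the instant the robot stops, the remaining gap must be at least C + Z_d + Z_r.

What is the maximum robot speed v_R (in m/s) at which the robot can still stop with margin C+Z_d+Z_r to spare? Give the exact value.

collect terms ⇒ (1/2)·v_R² + (103/50)·v_R + (-843/200) = 0
  disc = (103/50)² − 4·(1/2)·(-843/200) = 7921/625 ; √disc = 89/25
  v_R = (−(103/50) + 89/25) / (2·(1/2)) = 3/2 m/s
check:
T_s = v_R/a_R = (3/2)/1 = 1.5000 s
robot covers v_R·T_r = 1.5000·0.0600 = 0.0900 m before braking
robot covers 1.5000·1.5000 − ½·1.0000·1.5000² = 1.1250 m while stopping
person approaches 2.0000·(0.0600+1.5000) = 3.1200 m
C+Z_d+Z_r = 0.1200+0.0200+0.0050 = 0.1450 m
sum ≈ 0.0900+1.1250+3.1200+0.1450 ≈ 4.4800 m = S ✓

v_R_max = 3/2 m/s = 1.5000 m/s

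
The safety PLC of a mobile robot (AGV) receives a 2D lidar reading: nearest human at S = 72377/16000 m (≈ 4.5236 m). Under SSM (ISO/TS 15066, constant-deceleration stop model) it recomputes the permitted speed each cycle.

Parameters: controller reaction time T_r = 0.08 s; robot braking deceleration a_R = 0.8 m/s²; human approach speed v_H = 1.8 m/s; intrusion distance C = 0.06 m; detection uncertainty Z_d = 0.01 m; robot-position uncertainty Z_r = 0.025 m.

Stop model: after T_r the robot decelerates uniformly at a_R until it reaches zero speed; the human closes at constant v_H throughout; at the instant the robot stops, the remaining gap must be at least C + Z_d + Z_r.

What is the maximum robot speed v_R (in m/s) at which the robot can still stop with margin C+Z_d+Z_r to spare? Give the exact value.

v_R_max = 27/20 m/s = 1.3500 m/s

quadratic (5/8)·v² + (233/100)·v + (-68553/16000) = 0
  disc = (233/100)² − 4·(5/8)·(-68553/16000) = 2582449/160000 ; √disc = 1607/400
  v_R = (−(233/100) + 1607/400) / (2·(5/8)) = 27/20 m/s
check:
stop time T_s = (27/20)/(4/5) = 1.6875 s
robot covers v_R·T_r = 1.3500·0.0800 = 0.1080 m before braking
robot under decel: 1.3500²/(2·0.8000) = 1.1391 m
person approaches 1.8000·(0.0800+1.6875) = 3.1815 m
C+Z_d+Z_r = 0.0600+0.0100+0.0250 = 0.0950 m
sum ≈ 0.1080+1.1391+3.1815+0.0950 ≈ 4.5236 m = S ✓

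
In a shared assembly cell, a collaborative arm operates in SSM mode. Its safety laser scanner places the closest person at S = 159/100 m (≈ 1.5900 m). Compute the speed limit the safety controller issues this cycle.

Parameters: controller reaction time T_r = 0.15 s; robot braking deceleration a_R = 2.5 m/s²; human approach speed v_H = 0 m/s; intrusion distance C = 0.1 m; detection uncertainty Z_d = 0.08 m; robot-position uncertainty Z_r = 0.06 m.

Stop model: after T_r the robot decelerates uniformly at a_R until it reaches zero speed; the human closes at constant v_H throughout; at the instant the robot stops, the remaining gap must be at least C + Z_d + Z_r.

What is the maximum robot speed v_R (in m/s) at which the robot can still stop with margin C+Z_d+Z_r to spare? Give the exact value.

v_R_max = 9/4 m/s = 2.2500 m/s

collect terms ⇒ (1/5)·v_R² + (3/20)·v_R + (-27/20) = 0
  disc = (3/20)² − 4·(1/5)·(-27/20) = 441/400 ; √disc = 21/20
  v_R = (−(3/20) + 21/20) / (2·(1/5)) = 9/4 m/s
check:
stop time T_s = (9/4)/(5/2) = 0.9000 s
robot in T_r: 2.2500·0.1500 = 0.3375 m
robot covers 2.2500·0.9000 − ½·2.5000·0.9000² = 1.0125 m while stopping
person approaches 0.0000·(0.1500+0.9000) = 0.0000 m
C+Z_d+Z_r = 0.1000+0.0800+0.0600 = 0.2400 m
sum ≈ 0.3375+1.0125+0.0000+0.2400 ≈ 1.5900 m = S ✓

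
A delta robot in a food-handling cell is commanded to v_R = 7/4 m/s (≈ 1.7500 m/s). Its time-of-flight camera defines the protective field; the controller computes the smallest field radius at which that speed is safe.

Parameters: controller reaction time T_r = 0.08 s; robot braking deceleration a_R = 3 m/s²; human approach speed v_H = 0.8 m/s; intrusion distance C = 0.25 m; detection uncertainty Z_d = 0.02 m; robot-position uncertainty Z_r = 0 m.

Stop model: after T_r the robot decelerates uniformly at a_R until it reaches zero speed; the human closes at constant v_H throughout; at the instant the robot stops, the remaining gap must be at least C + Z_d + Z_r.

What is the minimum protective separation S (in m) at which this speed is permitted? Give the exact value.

S_min = 17413/12000 m = 1.4511 m

T_s = v_R/a_R = (7/4)/3 = 0.5833 s
robot covers v_R·T_r = 1.7500·0.0800 = 0.1400 m before braking
robot covers 1.7500·0.5833 − ½·3.0000·0.5833² = 0.5104 m while stopping
person approaches 0.8000·(0.0800+0.5833) = 0.5307 m
residual clearance needed = 0.2500+0.0200+0.0000 = 0.2700 m
S_min ≈ 0.1400+0.5104+0.5307+0.2700  ⇒  S_min = 17413/12000 m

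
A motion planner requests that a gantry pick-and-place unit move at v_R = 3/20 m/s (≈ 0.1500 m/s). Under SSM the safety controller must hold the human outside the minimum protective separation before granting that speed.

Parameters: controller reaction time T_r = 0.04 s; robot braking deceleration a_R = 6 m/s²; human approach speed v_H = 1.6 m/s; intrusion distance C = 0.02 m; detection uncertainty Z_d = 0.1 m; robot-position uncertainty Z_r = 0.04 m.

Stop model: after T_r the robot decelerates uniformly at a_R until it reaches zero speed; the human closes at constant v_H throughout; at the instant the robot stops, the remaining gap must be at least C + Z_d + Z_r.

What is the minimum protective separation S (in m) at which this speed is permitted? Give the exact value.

S_min = 87/320 m = 0.2719 m

stop time T_s = (3/20)/6 = 0.0250 s
reaction-phase robot travel = 0.1500·0.0400 = 0.0060 m
robot under decel: 0.1500²/(2·6.0000) = 0.0019 m
person approaches 1.6000·(0.0400+0.0250) = 0.1040 m
C+Z_d+Z_r = 0.0200+0.1000+0.0400 = 0.1600 m
S_min ≈ 0.0060+0.0019+0.1040+0.1600  ⇒  S_min = 87/320 m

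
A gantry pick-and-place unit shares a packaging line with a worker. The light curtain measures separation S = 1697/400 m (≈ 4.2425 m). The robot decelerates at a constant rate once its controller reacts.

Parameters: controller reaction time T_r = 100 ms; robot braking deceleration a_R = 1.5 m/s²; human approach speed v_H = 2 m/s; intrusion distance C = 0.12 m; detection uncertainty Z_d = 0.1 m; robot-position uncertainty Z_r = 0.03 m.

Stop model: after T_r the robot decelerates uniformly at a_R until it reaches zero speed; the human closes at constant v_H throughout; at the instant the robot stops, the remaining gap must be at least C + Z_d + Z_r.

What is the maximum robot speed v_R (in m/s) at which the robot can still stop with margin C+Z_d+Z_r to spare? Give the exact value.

collect terms ⇒ (1/3)·v_R² + (43/30)·v_R + (-1517/400) = 0
  disc = (43/30)² − 4·(1/3)·(-1517/400) = 64/9 ; √disc = 8/3
  v_R = (−(43/30) + 8/3) / (2·(1/3)) = 37/20 m/s
check:
stop time T_s = (37/20)/(3/2) = 1.2333 s
reaction-phase robot travel = 1.8500·0.1000 = 0.1850 m
braking distance = 1.8500²/(2·1.5000) = 1.1408 m
human closes 2.0000·1.3333 = 2.6667 m
residual clearance needed = 0.1200+0.1000+0.0300 = 0.2500 m
sum ≈ 0.1850+1.1408+2.6667+0.2500 ≈ 4.2425 m = S ✓

v_R_max = 37/20 m/s = 1.8500 m/s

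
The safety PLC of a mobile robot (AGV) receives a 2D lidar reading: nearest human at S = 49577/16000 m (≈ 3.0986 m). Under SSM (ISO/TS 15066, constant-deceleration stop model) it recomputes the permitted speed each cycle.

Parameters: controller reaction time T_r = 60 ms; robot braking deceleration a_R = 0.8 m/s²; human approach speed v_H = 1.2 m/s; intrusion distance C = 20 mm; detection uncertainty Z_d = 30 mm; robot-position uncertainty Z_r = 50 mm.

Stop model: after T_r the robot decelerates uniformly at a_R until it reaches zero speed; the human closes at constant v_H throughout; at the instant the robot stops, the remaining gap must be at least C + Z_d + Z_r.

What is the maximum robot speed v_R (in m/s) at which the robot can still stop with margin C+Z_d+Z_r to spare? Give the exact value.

v_R_max = 5/4 m/s = 1.2500 m/s

quadratic (5/8)·v² + (39/25)·v + (-1873/640) = 0
  disc = (39/25)² − 4·(5/8)·(-1873/640) = 1560001/160000 ; √disc = 1249/400
  v_R = (−(39/25) + 1249/400) / (2·(5/8)) = 5/4 m/s
check:
braking lasts T_s = (5/4)/(4/5) = 1.5625 s
robot covers v_R·T_r = 1.2500·0.0600 = 0.0750 m before braking
robot under decel: 1.2500²/(2·0.8000) = 0.9766 m
person approaches 1.2000·(0.0600+1.5625) = 1.9470 m
C+Z_d+Z_r = 0.0200+0.0300+0.0500 = 0.1000 m
sum ≈ 0.0750+0.9766+1.9470+0.1000 ≈ 3.0986 m = S ✓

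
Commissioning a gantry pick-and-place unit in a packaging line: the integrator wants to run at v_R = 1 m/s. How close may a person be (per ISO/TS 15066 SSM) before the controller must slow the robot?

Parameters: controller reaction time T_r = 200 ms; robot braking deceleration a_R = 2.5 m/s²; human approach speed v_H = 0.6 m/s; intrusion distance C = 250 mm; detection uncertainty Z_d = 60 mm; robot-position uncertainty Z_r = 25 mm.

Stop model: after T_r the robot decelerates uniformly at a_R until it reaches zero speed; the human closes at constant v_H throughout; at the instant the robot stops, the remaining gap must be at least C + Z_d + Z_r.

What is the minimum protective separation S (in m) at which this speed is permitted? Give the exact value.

S_min = 219/200 m = 1.0950 m

braking lasts T_s = 1/(5/2) = 0.4000 s
robot in T_r: 1.0000·0.2000 = 0.2000 m
robot under decel: 1.0000²/(2·2.5000) = 0.2000 m
human closes 0.6000·0.6000 = 0.3600 m
C+Z_d+Z_r = 0.2500+0.0600+0.0250 = 0.3350 m
S_min ≈ 0.2000+0.2000+0.3600+0.3350  ⇒  S_min = 219/200 m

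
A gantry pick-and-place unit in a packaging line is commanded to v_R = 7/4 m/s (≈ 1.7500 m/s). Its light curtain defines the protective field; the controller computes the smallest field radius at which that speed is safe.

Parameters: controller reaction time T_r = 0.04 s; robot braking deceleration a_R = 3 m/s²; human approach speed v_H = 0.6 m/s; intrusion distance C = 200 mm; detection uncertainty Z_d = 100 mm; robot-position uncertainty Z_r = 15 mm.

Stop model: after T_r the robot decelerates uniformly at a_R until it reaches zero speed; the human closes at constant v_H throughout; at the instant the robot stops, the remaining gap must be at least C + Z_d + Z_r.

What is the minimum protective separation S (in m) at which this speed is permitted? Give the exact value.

S_min = 15233/12000 m = 1.2694 m

braking lasts T_s = (7/4)/3 = 0.5833 s
robot covers v_R·T_r = 1.7500·0.0400 = 0.0700 m before braking
braking distance = 1.7500²/(2·3.0000) = 0.5104 m
human over T_r+T_s: 0.6000·(0.0400+0.5833) = 0.3740 m
margins: 0.2000+0.1000+0.0150 = 0.3150 m
S_min ≈ 0.0700+0.5104+0.3740+0.3150  ⇒  S_min = 15233/12000 m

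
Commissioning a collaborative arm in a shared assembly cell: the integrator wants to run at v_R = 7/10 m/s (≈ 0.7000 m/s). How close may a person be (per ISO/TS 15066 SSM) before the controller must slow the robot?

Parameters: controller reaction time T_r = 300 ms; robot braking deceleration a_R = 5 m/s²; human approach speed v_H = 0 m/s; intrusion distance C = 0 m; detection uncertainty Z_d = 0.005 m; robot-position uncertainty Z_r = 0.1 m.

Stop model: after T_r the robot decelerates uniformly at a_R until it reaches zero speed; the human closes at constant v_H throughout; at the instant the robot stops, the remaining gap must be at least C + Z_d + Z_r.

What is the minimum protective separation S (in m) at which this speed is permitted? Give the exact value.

braking lasts T_s = (7/10)/5 = 0.1400 s
reaction-phase robot travel = 0.7000·0.3000 = 0.2100 m
robot under decel: 0.7000²/(2·5.0000) = 0.0490 m
human over T_r+T_s: 0.0000·(0.3000+0.1400) = 0.0000 m
C+Z_d+Z_r = 0.0000+0.0050+0.1000 = 0.1050 m
S_min ≈ 0.2100+0.0490+0.0000+0.1050  ⇒  S_min = 91/250 m

S_min = 91/250 m = 0.3640 m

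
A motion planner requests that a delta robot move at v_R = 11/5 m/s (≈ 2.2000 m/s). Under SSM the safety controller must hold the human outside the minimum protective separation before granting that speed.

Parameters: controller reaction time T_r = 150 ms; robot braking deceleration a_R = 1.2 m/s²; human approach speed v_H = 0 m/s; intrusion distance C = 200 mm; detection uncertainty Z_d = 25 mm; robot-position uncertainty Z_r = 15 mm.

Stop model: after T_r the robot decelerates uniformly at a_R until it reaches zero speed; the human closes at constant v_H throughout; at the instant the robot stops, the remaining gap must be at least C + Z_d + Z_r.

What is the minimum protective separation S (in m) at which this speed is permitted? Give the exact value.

stop time T_s = (11/5)/(6/5) = 1.8333 s
reaction-phase robot travel = 2.2000·0.1500 = 0.3300 m
robot covers 2.2000·1.8333 − ½·1.2000·1.8333² = 2.0167 m while stopping
human closes 0.0000·1.9833 = 0.0000 m
margins: 0.2000+0.0250+0.0150 = 0.2400 m
S_min ≈ 0.3300+2.0167+0.0000+0.2400  ⇒  S_min = 194/75 m

S_min = 194/75 m = 2.5867 m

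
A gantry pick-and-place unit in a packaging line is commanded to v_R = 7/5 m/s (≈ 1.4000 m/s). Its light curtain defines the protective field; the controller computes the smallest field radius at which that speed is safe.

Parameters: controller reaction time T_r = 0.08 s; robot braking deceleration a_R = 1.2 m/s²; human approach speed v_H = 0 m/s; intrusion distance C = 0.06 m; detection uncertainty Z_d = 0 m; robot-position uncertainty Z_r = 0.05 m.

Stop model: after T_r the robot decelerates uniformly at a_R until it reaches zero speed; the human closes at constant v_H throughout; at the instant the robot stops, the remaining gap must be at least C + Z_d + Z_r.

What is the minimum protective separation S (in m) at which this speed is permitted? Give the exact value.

braking lasts T_s = (7/5)/(6/5) = 1.1667 s
robot covers v_R·T_r = 1.4000·0.0800 = 0.1120 m before braking
robot covers 1.4000·1.1667 − ½·1.2000·1.1667² = 0.8167 m while stopping
person approaches 0.0000·(0.0800+1.1667) = 0.0000 m
margins: 0.0600+0.0000+0.0500 = 0.1100 m
S_min ≈ 0.1120+0.8167+0.0000+0.1100  ⇒  S_min = 779/750 m

S_min = 779/750 m = 1.0387 m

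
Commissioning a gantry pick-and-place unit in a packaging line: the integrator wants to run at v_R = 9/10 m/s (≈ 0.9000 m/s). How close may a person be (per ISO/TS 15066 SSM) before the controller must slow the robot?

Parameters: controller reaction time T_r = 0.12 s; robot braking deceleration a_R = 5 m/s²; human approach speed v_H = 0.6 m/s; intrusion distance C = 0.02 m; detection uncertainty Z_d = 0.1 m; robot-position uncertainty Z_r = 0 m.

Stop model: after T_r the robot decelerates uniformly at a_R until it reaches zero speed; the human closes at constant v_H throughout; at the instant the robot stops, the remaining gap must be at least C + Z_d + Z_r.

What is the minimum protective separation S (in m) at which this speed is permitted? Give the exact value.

stop time T_s = (9/10)/5 = 0.1800 s
reaction-phase robot travel = 0.9000·0.1200 = 0.1080 m
robot under decel: 0.9000²/(2·5.0000) = 0.0810 m
person approaches 0.6000·(0.1200+0.1800) = 0.1800 m
residual clearance needed = 0.0200+0.1000+0.0000 = 0.1200 m
S_min ≈ 0.1080+0.0810+0.1800+0.1200  ⇒  S_min = 489/1000 m

S_min = 489/1000 m = 0.4890 m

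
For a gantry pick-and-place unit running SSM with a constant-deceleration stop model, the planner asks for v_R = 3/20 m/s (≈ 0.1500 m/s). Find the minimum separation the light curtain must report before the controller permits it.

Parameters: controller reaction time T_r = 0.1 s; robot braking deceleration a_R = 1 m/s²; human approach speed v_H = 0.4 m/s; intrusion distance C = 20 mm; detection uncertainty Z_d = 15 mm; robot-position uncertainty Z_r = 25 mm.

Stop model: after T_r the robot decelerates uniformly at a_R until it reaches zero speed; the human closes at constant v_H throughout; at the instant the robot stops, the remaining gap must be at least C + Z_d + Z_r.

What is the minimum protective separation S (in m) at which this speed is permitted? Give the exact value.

S_min = 149/800 m = 0.1862 m

braking lasts T_s = (3/20)/1 = 0.1500 s
reaction-phase robot travel = 0.1500·0.1000 = 0.0150 m
braking distance = 0.1500²/(2·1.0000) = 0.0112 m
human closes 0.4000·0.2500 = 0.1000 m
residual clearance needed = 0.0200+0.0150+0.0250 = 0.0600 m
S_min ≈ 0.0150+0.0112+0.1000+0.0600  ⇒  S_min = 149/800 m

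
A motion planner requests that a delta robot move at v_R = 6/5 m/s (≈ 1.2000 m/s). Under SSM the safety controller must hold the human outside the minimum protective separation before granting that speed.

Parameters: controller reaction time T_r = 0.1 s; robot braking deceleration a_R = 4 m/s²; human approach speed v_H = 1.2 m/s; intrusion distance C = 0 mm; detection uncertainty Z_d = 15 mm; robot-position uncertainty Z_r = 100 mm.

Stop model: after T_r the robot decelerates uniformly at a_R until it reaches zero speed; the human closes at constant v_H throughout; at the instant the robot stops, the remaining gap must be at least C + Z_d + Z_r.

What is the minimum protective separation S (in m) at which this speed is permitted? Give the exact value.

braking lasts T_s = (6/5)/4 = 0.3000 s
robot in T_r: 1.2000·0.1000 = 0.1200 m
robot under decel: 1.2000²/(2·4.0000) = 0.1800 m
human closes 1.2000·0.4000 = 0.4800 m
residual clearance needed = 0.0000+0.0150+0.1000 = 0.1150 m
S_min ≈ 0.1200+0.1800+0.4800+0.1150  ⇒  S_min = 179/200 m

S_min = 179/200 m = 0.8950 m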